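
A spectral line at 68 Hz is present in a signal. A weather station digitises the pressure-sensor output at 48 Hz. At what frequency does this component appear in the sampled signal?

68 Hz mod fs = 20 Hz.
20 Hz ≤ fs/2 = 24 Hz, appears at 20 Hz.

20 Hz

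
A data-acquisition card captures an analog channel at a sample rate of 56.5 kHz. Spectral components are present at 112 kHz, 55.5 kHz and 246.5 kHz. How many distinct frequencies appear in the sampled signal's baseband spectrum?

fs/2 = 28.25 kHz.
112 kHz mod fs = 55.5 kHz.
55.5 kHz > fs/2 = 28.25 kHz, folds to fs − 55.5 kHz = 1 kHz.
55.5 kHz > fs/2 = 28.25 kHz, folds to fs − 55.5 kHz = 1 kHz.
246.5 kHz mod fs = 20.5 kHz.
20.5 kHz ≤ fs/2 = 28.25 kHz, appears at 20.5 kHz.
Distinct values: {1 kHz, 20.5 kHz} → 2.

2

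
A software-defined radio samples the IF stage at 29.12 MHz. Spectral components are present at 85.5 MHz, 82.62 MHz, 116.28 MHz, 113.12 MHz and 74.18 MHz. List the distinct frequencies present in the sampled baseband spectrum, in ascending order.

0.2 MHz, 1.86 MHz, 3.36 MHz, 4.74 MHz, 13.18 MHz

fs/2 = 14.56 MHz.
85.5 MHz mod fs = 27.26 MHz.
27.26 MHz > fs/2 = 14.56 MHz, folds to fs − 27.26 MHz = 1.86 MHz.
82.62 MHz mod fs = 24.38 MHz.
24.38 MHz > fs/2 = 14.56 MHz, folds to fs − 24.38 MHz = 4.74 MHz.
116.28 MHz mod fs = 28.92 MHz.
28.92 MHz > fs/2 = 14.56 MHz, folds to fs − 28.92 MHz = 0.2 MHz.
113.12 MHz mod fs = 25.76 MHz.
25.76 MHz > fs/2 = 14.56 MHz, folds to fs − 25.76 MHz = 3.36 MHz.
74.18 MHz mod fs = 15.94 MHz.
15.94 MHz > fs/2 = 14.56 MHz, folds to fs − 15.94 MHz = 13.18 MHz.
Distinct values: {0.2 MHz, 1.86 MHz, 3.36 MHz, 4.74 MHz, 13.18 MHz}.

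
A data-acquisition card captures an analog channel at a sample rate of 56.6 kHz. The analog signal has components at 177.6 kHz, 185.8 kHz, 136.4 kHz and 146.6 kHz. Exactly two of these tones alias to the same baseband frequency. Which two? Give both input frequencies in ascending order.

136.4 kHz, 146.6 kHz

fs/2 = 28.3 kHz.
177.6 kHz mod fs = 7.8 kHz.
7.8 kHz ≤ fs/2 = 28.3 kHz, appears at 7.8 kHz.
185.8 kHz mod fs = 16 kHz.
16 kHz ≤ fs/2 = 28.3 kHz, appears at 16 kHz.
136.4 kHz mod fs = 23.2 kHz.
23.2 kHz ≤ fs/2 = 28.3 kHz, appears at 23.2 kHz.
146.6 kHz mod fs = 33.4 kHz.
33.4 kHz > fs/2 = 28.3 kHz, folds to fs − 33.4 kHz = 23.2 kHz.
136.4 kHz and 146.6 kHz both map to 23.2 kHz.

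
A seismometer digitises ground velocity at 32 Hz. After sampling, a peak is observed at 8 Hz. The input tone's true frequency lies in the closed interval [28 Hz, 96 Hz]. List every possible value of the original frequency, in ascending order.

40 Hz, 56 Hz, 72 Hz, 88 Hz

Frequencies that alias to 8 Hz are k·fs ± 8 Hz for integer k ≥ 0.
k=0: 8 Hz.
k=1: 24 Hz, 40 Hz.
k=2: 56 Hz, 72 Hz.
k=3: 88 Hz, 104 Hz.
k=4: 120 Hz, 136 Hz.
Within [28 Hz, 96 Hz]: 40 Hz, 56 Hz, 72 Hz, 88 Hz.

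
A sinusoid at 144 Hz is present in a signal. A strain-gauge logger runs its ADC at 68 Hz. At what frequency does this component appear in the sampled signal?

8 Hz

144 Hz mod fs = 8 Hz.
8 Hz ≤ fs/2 = 34 Hz, appears at 8 Hz.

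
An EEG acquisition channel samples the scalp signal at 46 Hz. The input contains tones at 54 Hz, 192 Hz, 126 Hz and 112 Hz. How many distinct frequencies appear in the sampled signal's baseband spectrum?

3

fs/2 = 23 Hz.
54 Hz mod fs = 8 Hz.
8 Hz ≤ fs/2 = 23 Hz, appears at 8 Hz.
192 Hz mod fs = 8 Hz.
8 Hz ≤ fs/2 = 23 Hz, appears at 8 Hz.
126 Hz mod fs = 34 Hz.
34 Hz > fs/2 = 23 Hz, folds to fs − 34 Hz = 12 Hz.
112 Hz mod fs = 20 Hz.
20 Hz ≤ fs/2 = 23 Hz, appears at 20 Hz.
Distinct values: {8 Hz, 12 Hz, 20 Hz} → 3.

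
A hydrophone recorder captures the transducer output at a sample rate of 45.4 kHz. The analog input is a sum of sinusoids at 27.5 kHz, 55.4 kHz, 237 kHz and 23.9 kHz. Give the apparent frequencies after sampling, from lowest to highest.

fs/2 = 22.7 kHz.
27.5 kHz > fs/2 = 22.7 kHz, folds to fs − 27.5 kHz = 17.9 kHz.
55.4 kHz mod fs = 10 kHz.
10 kHz ≤ fs/2 = 22.7 kHz, appears at 10 kHz.
237 kHz mod fs = 10 kHz.
10 kHz ≤ fs/2 = 22.7 kHz, appears at 10 kHz.
23.9 kHz > fs/2 = 22.7 kHz, folds to fs − 23.9 kHz = 21.5 kHz.
Distinct values: {10 kHz, 17.9 kHz, 21.5 kHz}.

10 kHz, 17.9 kHz, 21.5 kHz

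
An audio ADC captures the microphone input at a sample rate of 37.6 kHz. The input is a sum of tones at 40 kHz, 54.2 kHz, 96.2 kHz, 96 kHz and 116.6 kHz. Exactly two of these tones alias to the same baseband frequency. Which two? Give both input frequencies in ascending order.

54.2 kHz, 96.2 kHz

fs/2 = 18.8 kHz.
40 kHz mod fs = 2.4 kHz.
2.4 kHz ≤ fs/2 = 18.8 kHz, appears at 2.4 kHz.
54.2 kHz mod fs = 16.6 kHz.
16.6 kHz ≤ fs/2 = 18.8 kHz, appears at 16.6 kHz.
96.2 kHz mod fs = 21 kHz.
21 kHz > fs/2 = 18.8 kHz, folds to fs − 21 kHz = 16.6 kHz.
96 kHz mod fs = 20.8 kHz.
20.8 kHz > fs/2 = 18.8 kHz, folds to fs − 20.8 kHz = 16.8 kHz.
116.6 kHz mod fs = 3.8 kHz.
3.8 kHz ≤ fs/2 = 18.8 kHz, appears at 3.8 kHz.
54.2 kHz and 96.2 kHz both map to 16.6 kHz.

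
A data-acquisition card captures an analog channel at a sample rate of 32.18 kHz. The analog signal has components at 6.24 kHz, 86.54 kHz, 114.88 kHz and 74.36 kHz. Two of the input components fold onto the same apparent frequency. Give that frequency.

10 kHz

fs/2 = 16.09 kHz.
6.24 kHz ≤ fs/2 = 16.09 kHz, passes unchanged.
86.54 kHz mod fs = 22.18 kHz.
22.18 kHz > fs/2 = 16.09 kHz, folds to fs − 22.18 kHz = 10 kHz.
114.88 kHz mod fs = 18.34 kHz.
18.34 kHz > fs/2 = 16.09 kHz, folds to fs − 18.34 kHz = 13.84 kHz.
74.36 kHz mod fs = 10 kHz.
10 kHz ≤ fs/2 = 16.09 kHz, appears at 10 kHz.
74.36 kHz and 86.54 kHz both map to 10 kHz.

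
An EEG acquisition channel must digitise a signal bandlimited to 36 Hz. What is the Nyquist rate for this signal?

72 Hz

Nyquist rate = 2 × 36 Hz = 72 Hz.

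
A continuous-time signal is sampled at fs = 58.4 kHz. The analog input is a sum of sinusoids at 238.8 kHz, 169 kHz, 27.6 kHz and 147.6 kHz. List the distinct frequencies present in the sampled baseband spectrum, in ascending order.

fs/2 = 29.2 kHz.
238.8 kHz mod fs = 5.2 kHz.
5.2 kHz ≤ fs/2 = 29.2 kHz, appears at 5.2 kHz.
169 kHz mod fs = 52.2 kHz.
52.2 kHz > fs/2 = 29.2 kHz, folds to fs − 52.2 kHz = 6.2 kHz.
27.6 kHz ≤ fs/2 = 29.2 kHz, passes unchanged.
147.6 kHz mod fs = 30.8 kHz.
30.8 kHz > fs/2 = 29.2 kHz, folds to fs − 30.8 kHz = 27.6 kHz.
Distinct values: {5.2 kHz, 6.2 kHz, 27.6 kHz}.

5.2 kHz, 6.2 kHz, 27.6 kHz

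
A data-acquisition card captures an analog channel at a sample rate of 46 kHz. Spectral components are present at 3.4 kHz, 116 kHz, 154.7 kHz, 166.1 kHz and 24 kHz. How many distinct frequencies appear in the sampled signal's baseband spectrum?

fs/2 = 23 kHz.
3.4 kHz ≤ fs/2 = 23 kHz, passes unchanged.
116 kHz mod fs = 24 kHz.
24 kHz > fs/2 = 23 kHz, folds to fs − 24 kHz = 22 kHz.
154.7 kHz mod fs = 16.7 kHz.
16.7 kHz ≤ fs/2 = 23 kHz, appears at 16.7 kHz.
166.1 kHz mod fs = 28.1 kHz.
28.1 kHz > fs/2 = 23 kHz, folds to fs − 28.1 kHz = 17.9 kHz.
24 kHz > fs/2 = 23 kHz, folds to fs − 24 kHz = 22 kHz.
Distinct values: {3.4 kHz, 16.7 kHz, 17.9 kHz, 22 kHz} → 4.

4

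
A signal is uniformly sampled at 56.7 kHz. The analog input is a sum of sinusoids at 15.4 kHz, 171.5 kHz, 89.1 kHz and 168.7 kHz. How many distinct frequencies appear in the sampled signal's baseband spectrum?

fs/2 = 28.35 kHz.
15.4 kHz ≤ fs/2 = 28.35 kHz, passes unchanged.
171.5 kHz mod fs = 1.4 kHz.
1.4 kHz ≤ fs/2 = 28.35 kHz, appears at 1.4 kHz.
89.1 kHz mod fs = 32.4 kHz.
32.4 kHz > fs/2 = 28.35 kHz, folds to fs − 32.4 kHz = 24.3 kHz.
168.7 kHz mod fs = 55.3 kHz.
55.3 kHz > fs/2 = 28.35 kHz, folds to fs − 55.3 kHz = 1.4 kHz.
Distinct values: {1.4 kHz, 15.4 kHz, 24.3 kHz} → 3.

3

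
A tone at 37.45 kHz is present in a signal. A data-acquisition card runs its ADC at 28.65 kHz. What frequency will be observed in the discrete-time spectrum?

8.8 kHz

37.45 kHz mod fs = 8.8 kHz.
8.8 kHz ≤ fs/2 = 14.325 kHz, appears at 8.8 kHz.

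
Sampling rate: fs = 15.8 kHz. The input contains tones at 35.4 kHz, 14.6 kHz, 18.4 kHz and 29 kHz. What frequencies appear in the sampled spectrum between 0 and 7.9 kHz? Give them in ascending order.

fs/2 = 7.9 kHz.
35.4 kHz mod fs = 3.8 kHz.
3.8 kHz ≤ fs/2 = 7.9 kHz, appears at 3.8 kHz.
14.6 kHz > fs/2 = 7.9 kHz, folds to fs − 14.6 kHz = 1.2 kHz.
18.4 kHz mod fs = 2.6 kHz.
2.6 kHz ≤ fs/2 = 7.9 kHz, appears at 2.6 kHz.
29 kHz mod fs = 13.2 kHz.
13.2 kHz > fs/2 = 7.9 kHz, folds to fs − 13.2 kHz = 2.6 kHz.
Distinct values: {1.2 kHz, 2.6 kHz, 3.8 kHz}.

1.2 kHz, 2.6 kHz, 3.8 kHz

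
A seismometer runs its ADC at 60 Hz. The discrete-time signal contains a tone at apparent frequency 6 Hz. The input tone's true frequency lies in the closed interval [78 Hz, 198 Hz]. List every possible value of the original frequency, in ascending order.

114 Hz, 126 Hz, 174 Hz, 186 Hz

Frequencies that alias to 6 Hz are k·fs ± 6 Hz for integer k ≥ 0.
k=0: 6 Hz.
k=1: 54 Hz, 66 Hz.
k=2: 114 Hz, 126 Hz.
k=3: 174 Hz, 186 Hz.
k=4: 234 Hz, 246 Hz.
Within [78 Hz, 198 Hz]: 114 Hz, 126 Hz, 174 Hz, 186 Hz.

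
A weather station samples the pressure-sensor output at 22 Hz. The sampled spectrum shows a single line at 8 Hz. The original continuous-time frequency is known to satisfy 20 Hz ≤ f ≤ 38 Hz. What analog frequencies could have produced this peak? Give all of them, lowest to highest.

30 Hz, 36 Hz

Frequencies that alias to 8 Hz are k·fs ± 8 Hz for integer k ≥ 0.
k=0: 8 Hz.
k=1: 14 Hz, 30 Hz.
k=2: 36 Hz, 52 Hz.
k=3: 58 Hz, 74 Hz.
Within [20 Hz, 38 Hz]: 30 Hz, 36 Hz.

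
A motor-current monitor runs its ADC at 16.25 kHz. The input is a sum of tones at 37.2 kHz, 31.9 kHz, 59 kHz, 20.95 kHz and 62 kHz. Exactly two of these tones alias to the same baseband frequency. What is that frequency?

fs/2 = 8.125 kHz.
37.2 kHz mod fs = 4.7 kHz.
4.7 kHz ≤ fs/2 = 8.125 kHz, appears at 4.7 kHz.
31.9 kHz mod fs = 15.65 kHz.
15.65 kHz > fs/2 = 8.125 kHz, folds to fs − 15.65 kHz = 0.6 kHz.
59 kHz mod fs = 10.25 kHz.
10.25 kHz > fs/2 = 8.125 kHz, folds to fs − 10.25 kHz = 6 kHz.
20.95 kHz mod fs = 4.7 kHz.
4.7 kHz ≤ fs/2 = 8.125 kHz, appears at 4.7 kHz.
62 kHz mod fs = 13.25 kHz.
13.25 kHz > fs/2 = 8.125 kHz, folds to fs − 13.25 kHz = 3 kHz.
20.95 kHz and 37.2 kHz both map to 4.7 kHz.

4.7 kHz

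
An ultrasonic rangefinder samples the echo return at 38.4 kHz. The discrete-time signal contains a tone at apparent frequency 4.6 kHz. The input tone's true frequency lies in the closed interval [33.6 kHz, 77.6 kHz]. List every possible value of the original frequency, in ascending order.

Frequencies that alias to 4.6 kHz are k·fs ± 4.6 kHz for integer k ≥ 0.
k=0: 4.6 kHz.
k=1: 33.8 kHz, 43 kHz.
k=2: 72.2 kHz, 81.4 kHz.
k=3: 110.6 kHz, 119.8 kHz.
Within [33.6 kHz, 77.6 kHz]: 33.8 kHz, 43 kHz, 72.2 kHz.

33.8 kHz, 43 kHz, 72.2 kHz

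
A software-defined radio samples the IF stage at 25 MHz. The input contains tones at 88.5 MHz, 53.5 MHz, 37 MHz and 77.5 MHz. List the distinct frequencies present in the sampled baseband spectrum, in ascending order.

fs/2 = 12.5 MHz.
88.5 MHz mod fs = 13.5 MHz.
13.5 MHz > fs/2 = 12.5 MHz, folds to fs − 13.5 MHz = 11.5 MHz.
53.5 MHz mod fs = 3.5 MHz.
3.5 MHz ≤ fs/2 = 12.5 MHz, appears at 3.5 MHz.
37 MHz mod fs = 12 MHz.
12 MHz ≤ fs/2 = 12.5 MHz, appears at 12 MHz.
77.5 MHz mod fs = 2.5 MHz.
2.5 MHz ≤ fs/2 = 12.5 MHz, appears at 2.5 MHz.
Distinct values: {2.5 MHz, 3.5 MHz, 11.5 MHz, 12 MHz}.

2.5 MHz, 3.5 MHz, 11.5 MHz, 12 MHz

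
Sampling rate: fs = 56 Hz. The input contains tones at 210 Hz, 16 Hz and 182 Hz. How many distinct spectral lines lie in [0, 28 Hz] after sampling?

2

fs/2 = 28 Hz.
210 Hz mod fs = 42 Hz.
42 Hz > fs/2 = 28 Hz, folds to fs − 42 Hz = 14 Hz.
16 Hz ≤ fs/2 = 28 Hz, passes unchanged.
182 Hz mod fs = 14 Hz.
14 Hz ≤ fs/2 = 28 Hz, appears at 14 Hz.
Distinct values: {14 Hz, 16 Hz} → 2.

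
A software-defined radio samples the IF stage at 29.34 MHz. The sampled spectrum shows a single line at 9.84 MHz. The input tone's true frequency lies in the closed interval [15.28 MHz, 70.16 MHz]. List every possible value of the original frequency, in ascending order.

Frequencies that alias to 9.84 MHz are k·fs ± 9.84 MHz for integer k ≥ 0.
k=0: 9.84 MHz.
k=1: 19.5 MHz, 39.18 MHz.
k=2: 48.84 MHz, 68.52 MHz.
k=3: 78.18 MHz, 97.86 MHz.
Within [15.28 MHz, 70.16 MHz]: 19.5 MHz, 39.18 MHz, 48.84 MHz, 68.52 MHz.

19.5 MHz, 39.18 MHz, 48.84 MHz, 68.52 MHz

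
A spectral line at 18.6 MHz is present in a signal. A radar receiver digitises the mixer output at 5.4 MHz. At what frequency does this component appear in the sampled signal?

18.6 MHz mod fs = 2.4 MHz.
2.4 MHz ≤ fs/2 = 2.7 MHz, appears at 2.4 MHz.

2.4 MHz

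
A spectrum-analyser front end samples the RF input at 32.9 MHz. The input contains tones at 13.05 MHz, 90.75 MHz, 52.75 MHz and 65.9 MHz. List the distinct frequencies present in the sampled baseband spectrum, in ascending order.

fs/2 = 16.45 MHz.
13.05 MHz ≤ fs/2 = 16.45 MHz, passes unchanged.
90.75 MHz mod fs = 24.95 MHz.
24.95 MHz > fs/2 = 16.45 MHz, folds to fs − 24.95 MHz = 7.95 MHz.
52.75 MHz mod fs = 19.85 MHz.
19.85 MHz > fs/2 = 16.45 MHz, folds to fs − 19.85 MHz = 13.05 MHz.
65.9 MHz mod fs = 0.1 MHz.
0.1 MHz ≤ fs/2 = 16.45 MHz, appears at 0.1 MHz.
Distinct values: {0.1 MHz, 7.95 MHz, 13.05 MHz}.

0.1 MHz, 7.95 MHz, 13.05 MHz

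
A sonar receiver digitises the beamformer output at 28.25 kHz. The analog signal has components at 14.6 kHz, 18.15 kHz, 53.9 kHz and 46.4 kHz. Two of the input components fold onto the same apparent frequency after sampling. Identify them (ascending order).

fs/2 = 14.125 kHz.
14.6 kHz > fs/2 = 14.125 kHz, folds to fs − 14.6 kHz = 13.65 kHz.
18.15 kHz > fs/2 = 14.125 kHz, folds to fs − 18.15 kHz = 10.1 kHz.
53.9 kHz mod fs = 25.65 kHz.
25.65 kHz > fs/2 = 14.125 kHz, folds to fs − 25.65 kHz = 2.6 kHz.
46.4 kHz mod fs = 18.15 kHz.
18.15 kHz > fs/2 = 14.125 kHz, folds to fs − 18.15 kHz = 10.1 kHz.
18.15 kHz and 46.4 kHz both map to 10.1 kHz.

18.15 kHz, 46.4 kHz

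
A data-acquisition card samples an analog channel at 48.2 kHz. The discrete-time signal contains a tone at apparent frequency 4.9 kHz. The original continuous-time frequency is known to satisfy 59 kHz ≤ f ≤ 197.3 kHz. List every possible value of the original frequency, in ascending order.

Frequencies that alias to 4.9 kHz are k·fs ± 4.9 kHz for integer k ≥ 0.
k=0: 4.9 kHz.
k=1: 43.3 kHz, 53.1 kHz.
k=2: 91.5 kHz, 101.3 kHz.
k=3: 139.7 kHz, 149.5 kHz.
k=4: 187.9 kHz, 197.7 kHz.
k=5: 236.1 kHz, 245.9 kHz.
Within [59 kHz, 197.3 kHz]: 91.5 kHz, 101.3 kHz, 139.7 kHz, 149.5 kHz, 187.9 kHz.

91.5 kHz, 101.3 kHz, 139.7 kHz, 149.5 kHz, 187.9 kHz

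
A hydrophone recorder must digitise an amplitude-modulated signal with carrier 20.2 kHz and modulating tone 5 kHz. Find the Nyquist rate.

50.4 kHz

AM sidebands sit at fc ± fm = 15.2 kHz and 25.2 kHz.
Highest-frequency component: 25.2 kHz.
Nyquist rate = 2 × 25.2 kHz = 50.4 kHz.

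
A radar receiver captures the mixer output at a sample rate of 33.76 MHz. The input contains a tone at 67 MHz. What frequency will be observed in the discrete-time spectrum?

67 MHz mod fs = 33.24 MHz.
33.24 MHz > fs/2 = 16.88 MHz, folds to fs − 33.24 MHz = 0.52 MHz.

0.52 MHz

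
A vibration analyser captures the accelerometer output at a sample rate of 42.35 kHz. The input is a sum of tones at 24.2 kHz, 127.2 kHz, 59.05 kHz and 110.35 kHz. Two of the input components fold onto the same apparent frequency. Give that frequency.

fs/2 = 21.175 kHz.
24.2 kHz > fs/2 = 21.175 kHz, folds to fs − 24.2 kHz = 18.15 kHz.
127.2 kHz mod fs = 0.15 kHz.
0.15 kHz ≤ fs/2 = 21.175 kHz, appears at 0.15 kHz.
59.05 kHz mod fs = 16.7 kHz.
16.7 kHz ≤ fs/2 = 21.175 kHz, appears at 16.7 kHz.
110.35 kHz mod fs = 25.65 kHz.
25.65 kHz > fs/2 = 21.175 kHz, folds to fs − 25.65 kHz = 16.7 kHz.
59.05 kHz and 110.35 kHz both map to 16.7 kHz.

16.7 kHz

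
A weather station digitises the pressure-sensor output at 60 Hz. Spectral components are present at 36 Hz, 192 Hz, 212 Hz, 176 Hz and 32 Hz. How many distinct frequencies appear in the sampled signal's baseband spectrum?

4

fs/2 = 30 Hz.
36 Hz > fs/2 = 30 Hz, folds to fs − 36 Hz = 24 Hz.
192 Hz mod fs = 12 Hz.
12 Hz ≤ fs/2 = 30 Hz, appears at 12 Hz.
212 Hz mod fs = 32 Hz.
32 Hz > fs/2 = 30 Hz, folds to fs − 32 Hz = 28 Hz.
176 Hz mod fs = 56 Hz.
56 Hz > fs/2 = 30 Hz, folds to fs − 56 Hz = 4 Hz.
32 Hz > fs/2 = 30 Hz, folds to fs − 32 Hz = 28 Hz.
Distinct values: {4 Hz, 12 Hz, 24 Hz, 28 Hz} → 4.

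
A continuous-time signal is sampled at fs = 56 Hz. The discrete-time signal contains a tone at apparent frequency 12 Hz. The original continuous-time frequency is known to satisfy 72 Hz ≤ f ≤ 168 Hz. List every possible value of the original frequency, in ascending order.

Frequencies that alias to 12 Hz are k·fs ± 12 Hz for integer k ≥ 0.
k=0: 12 Hz.
k=1: 44 Hz, 68 Hz.
k=2: 100 Hz, 124 Hz.
k=3: 156 Hz, 180 Hz.
k=4: 212 Hz, 236 Hz.
Within [72 Hz, 168 Hz]: 100 Hz, 124 Hz, 156 Hz.

100 Hz, 124 Hz, 156 Hz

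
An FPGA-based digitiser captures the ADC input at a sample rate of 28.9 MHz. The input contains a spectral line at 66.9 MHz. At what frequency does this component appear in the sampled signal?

66.9 MHz mod fs = 9.1 MHz.
9.1 MHz ≤ fs/2 = 14.45 MHz, appears at 9.1 MHz.

9.1 MHz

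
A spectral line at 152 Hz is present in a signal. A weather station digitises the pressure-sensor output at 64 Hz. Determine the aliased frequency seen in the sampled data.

24 Hz

152 Hz mod fs = 24 Hz.
24 Hz ≤ fs/2 = 32 Hz, appears at 24 Hz.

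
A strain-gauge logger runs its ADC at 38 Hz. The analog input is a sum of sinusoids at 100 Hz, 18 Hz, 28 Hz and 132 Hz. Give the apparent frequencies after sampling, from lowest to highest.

fs/2 = 19 Hz.
100 Hz mod fs = 24 Hz.
24 Hz > fs/2 = 19 Hz, folds to fs − 24 Hz = 14 Hz.
18 Hz ≤ fs/2 = 19 Hz, passes unchanged.
28 Hz > fs/2 = 19 Hz, folds to fs − 28 Hz = 10 Hz.
132 Hz mod fs = 18 Hz.
18 Hz ≤ fs/2 = 19 Hz, appears at 18 Hz.
Distinct values: {10 Hz, 14 Hz, 18 Hz}.

10 Hz, 14 Hz, 18 Hz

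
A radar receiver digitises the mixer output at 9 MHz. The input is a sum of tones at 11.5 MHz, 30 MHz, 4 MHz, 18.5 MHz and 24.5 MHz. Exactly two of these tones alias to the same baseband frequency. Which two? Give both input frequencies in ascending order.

11.5 MHz, 24.5 MHz

fs/2 = 4.5 MHz.
11.5 MHz mod fs = 2.5 MHz.
2.5 MHz ≤ fs/2 = 4.5 MHz, appears at 2.5 MHz.
30 MHz mod fs = 3 MHz.
3 MHz ≤ fs/2 = 4.5 MHz, appears at 3 MHz.
4 MHz ≤ fs/2 = 4.5 MHz, passes unchanged.
18.5 MHz mod fs = 0.5 MHz.
0.5 MHz ≤ fs/2 = 4.5 MHz, appears at 0.5 MHz.
24.5 MHz mod fs = 6.5 MHz.
6.5 MHz > fs/2 = 4.5 MHz, folds to fs − 6.5 MHz = 2.5 MHz.
11.5 MHz and 24.5 MHz both map to 2.5 MHz.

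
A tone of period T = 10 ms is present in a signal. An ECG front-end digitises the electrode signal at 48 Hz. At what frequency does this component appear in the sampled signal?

4 Hz

T = 10 ms → f = 1/T = 100 Hz.
100 Hz mod fs = 4 Hz.
4 Hz ≤ fs/2 = 24 Hz, appears at 4 Hz.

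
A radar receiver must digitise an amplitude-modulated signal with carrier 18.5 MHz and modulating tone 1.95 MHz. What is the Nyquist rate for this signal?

40.9 MHz

AM sidebands sit at fc ± fm = 16.55 MHz and 20.45 MHz.
Highest-frequency component: 20.45 MHz.
Nyquist rate = 2 × 20.45 MHz = 40.9 MHz.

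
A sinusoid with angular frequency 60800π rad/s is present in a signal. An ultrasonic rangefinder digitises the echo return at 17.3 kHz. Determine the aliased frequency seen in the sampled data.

4.2 kHz

ω = 60800π rad/s → f = ω/(2π) = 30400 Hz = 30.4 kHz.
30.4 kHz mod fs = 13.1 kHz.
13.1 kHz > fs/2 = 8.65 kHz, folds to fs − 13.1 kHz = 4.2 kHz.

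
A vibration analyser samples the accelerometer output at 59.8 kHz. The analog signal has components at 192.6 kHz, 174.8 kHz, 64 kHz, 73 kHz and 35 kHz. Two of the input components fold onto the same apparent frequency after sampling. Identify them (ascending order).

73 kHz, 192.6 kHz

fs/2 = 29.9 kHz.
192.6 kHz mod fs = 13.2 kHz.
13.2 kHz ≤ fs/2 = 29.9 kHz, appears at 13.2 kHz.
174.8 kHz mod fs = 55.2 kHz.
55.2 kHz > fs/2 = 29.9 kHz, folds to fs − 55.2 kHz = 4.6 kHz.
64 kHz mod fs = 4.2 kHz.
4.2 kHz ≤ fs/2 = 29.9 kHz, appears at 4.2 kHz.
73 kHz mod fs = 13.2 kHz.
13.2 kHz ≤ fs/2 = 29.9 kHz, appears at 13.2 kHz.
35 kHz > fs/2 = 29.9 kHz, folds to fs − 35 kHz = 24.8 kHz.
73 kHz and 192.6 kHz both map to 13.2 kHz.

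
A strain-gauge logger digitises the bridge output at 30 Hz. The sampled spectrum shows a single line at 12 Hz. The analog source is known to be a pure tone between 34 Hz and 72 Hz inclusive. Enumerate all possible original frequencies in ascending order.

42 Hz, 48 Hz, 72 Hz

Frequencies that alias to 12 Hz are k·fs ± 12 Hz for integer k ≥ 0.
k=0: 12 Hz.
k=1: 18 Hz, 42 Hz.
k=2: 48 Hz, 72 Hz.
k=3: 78 Hz, 102 Hz.
Within [34 Hz, 72 Hz]: 42 Hz, 48 Hz, 72 Hz.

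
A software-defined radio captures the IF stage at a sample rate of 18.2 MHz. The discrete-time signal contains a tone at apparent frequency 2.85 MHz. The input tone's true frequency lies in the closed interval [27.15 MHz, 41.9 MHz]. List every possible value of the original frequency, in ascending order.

Frequencies that alias to 2.85 MHz are k·fs ± 2.85 MHz for integer k ≥ 0.
k=0: 2.85 MHz.
k=1: 15.35 MHz, 21.05 MHz.
k=2: 33.55 MHz, 39.25 MHz.
k=3: 51.75 MHz, 57.45 MHz.
Within [27.15 MHz, 41.9 MHz]: 33.55 MHz, 39.25 MHz.

33.55 MHz, 39.25 MHz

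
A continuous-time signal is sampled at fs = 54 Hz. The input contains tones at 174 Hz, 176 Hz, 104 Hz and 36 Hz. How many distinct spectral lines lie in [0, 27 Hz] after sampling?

fs/2 = 27 Hz.
174 Hz mod fs = 12 Hz.
12 Hz ≤ fs/2 = 27 Hz, appears at 12 Hz.
176 Hz mod fs = 14 Hz.
14 Hz ≤ fs/2 = 27 Hz, appears at 14 Hz.
104 Hz mod fs = 50 Hz.
50 Hz > fs/2 = 27 Hz, folds to fs − 50 Hz = 4 Hz.
36 Hz > fs/2 = 27 Hz, folds to fs − 36 Hz = 18 Hz.
Distinct values: {4 Hz, 12 Hz, 14 Hz, 18 Hz} → 4.

4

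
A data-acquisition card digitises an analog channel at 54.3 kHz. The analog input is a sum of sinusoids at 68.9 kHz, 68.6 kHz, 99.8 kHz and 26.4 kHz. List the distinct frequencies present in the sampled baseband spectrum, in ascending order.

fs/2 = 27.15 kHz.
68.9 kHz mod fs = 14.6 kHz.
14.6 kHz ≤ fs/2 = 27.15 kHz, appears at 14.6 kHz.
68.6 kHz mod fs = 14.3 kHz.
14.3 kHz ≤ fs/2 = 27.15 kHz, appears at 14.3 kHz.
99.8 kHz mod fs = 45.5 kHz.
45.5 kHz > fs/2 = 27.15 kHz, folds to fs − 45.5 kHz = 8.8 kHz.
26.4 kHz ≤ fs/2 = 27.15 kHz, passes unchanged.
Distinct values: {8.8 kHz, 14.3 kHz, 14.6 kHz, 26.4 kHz}.

8.8 kHz, 14.3 kHz, 14.6 kHz, 26.4 kHz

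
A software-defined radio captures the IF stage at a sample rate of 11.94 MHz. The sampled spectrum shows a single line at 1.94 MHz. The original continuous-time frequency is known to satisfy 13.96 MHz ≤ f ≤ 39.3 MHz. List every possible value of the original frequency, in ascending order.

21.94 MHz, 25.82 MHz, 33.88 MHz, 37.76 MHz

Frequencies that alias to 1.94 MHz are k·fs ± 1.94 MHz for integer k ≥ 0.
k=0: 1.94 MHz.
k=1: 10 MHz, 13.88 MHz.
k=2: 21.94 MHz, 25.82 MHz.
k=3: 33.88 MHz, 37.76 MHz.
k=4: 45.82 MHz, 49.7 MHz.
Within [13.96 MHz, 39.3 MHz]: 21.94 MHz, 25.82 MHz, 33.88 MHz, 37.76 MHz.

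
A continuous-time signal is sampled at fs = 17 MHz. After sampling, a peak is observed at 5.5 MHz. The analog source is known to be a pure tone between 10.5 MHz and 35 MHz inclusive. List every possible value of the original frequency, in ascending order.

Frequencies that alias to 5.5 MHz are k·fs ± 5.5 MHz for integer k ≥ 0.
k=0: 5.5 MHz.
k=1: 11.5 MHz, 22.5 MHz.
k=2: 28.5 MHz, 39.5 MHz.
k=3: 45.5 MHz, 56.5 MHz.
Within [10.5 MHz, 35 MHz]: 11.5 MHz, 22.5 MHz, 28.5 MHz.

11.5 MHz, 22.5 MHz, 28.5 MHz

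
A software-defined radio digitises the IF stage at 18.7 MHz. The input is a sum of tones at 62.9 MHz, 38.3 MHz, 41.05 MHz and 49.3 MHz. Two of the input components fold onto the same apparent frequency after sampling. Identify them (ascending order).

49.3 MHz, 62.9 MHz

fs/2 = 9.35 MHz.
62.9 MHz mod fs = 6.8 MHz.
6.8 MHz ≤ fs/2 = 9.35 MHz, appears at 6.8 MHz.
38.3 MHz mod fs = 0.9 MHz.
0.9 MHz ≤ fs/2 = 9.35 MHz, appears at 0.9 MHz.
41.05 MHz mod fs = 3.65 MHz.
3.65 MHz ≤ fs/2 = 9.35 MHz, appears at 3.65 MHz.
49.3 MHz mod fs = 11.9 MHz.
11.9 MHz > fs/2 = 9.35 MHz, folds to fs − 11.9 MHz = 6.8 MHz.
49.3 MHz and 62.9 MHz both map to 6.8 MHz.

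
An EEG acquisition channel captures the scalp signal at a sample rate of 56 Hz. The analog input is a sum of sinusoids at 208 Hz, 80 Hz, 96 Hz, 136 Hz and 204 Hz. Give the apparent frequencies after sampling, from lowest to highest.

fs/2 = 28 Hz.
208 Hz mod fs = 40 Hz.
40 Hz > fs/2 = 28 Hz, folds to fs − 40 Hz = 16 Hz.
80 Hz mod fs = 24 Hz.
24 Hz ≤ fs/2 = 28 Hz, appears at 24 Hz.
96 Hz mod fs = 40 Hz.
40 Hz > fs/2 = 28 Hz, folds to fs − 40 Hz = 16 Hz.
136 Hz mod fs = 24 Hz.
24 Hz ≤ fs/2 = 28 Hz, appears at 24 Hz.
204 Hz mod fs = 36 Hz.
36 Hz > fs/2 = 28 Hz, folds to fs − 36 Hz = 20 Hz.
Distinct values: {16 Hz, 20 Hz, 24 Hz}.

16 Hz, 20 Hz, 24 Hz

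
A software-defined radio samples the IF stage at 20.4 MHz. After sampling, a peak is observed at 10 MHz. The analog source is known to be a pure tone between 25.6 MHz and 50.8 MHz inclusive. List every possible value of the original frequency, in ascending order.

Frequencies that alias to 10 MHz are k·fs ± 10 MHz for integer k ≥ 0.
k=0: 10 MHz.
k=1: 10.4 MHz, 30.4 MHz.
k=2: 30.8 MHz, 50.8 MHz.
k=3: 51.2 MHz, 71.2 MHz.
Within [25.6 MHz, 50.8 MHz]: 30.4 MHz, 30.8 MHz, 50.8 MHz.

30.4 MHz, 30.8 MHz, 50.8 MHz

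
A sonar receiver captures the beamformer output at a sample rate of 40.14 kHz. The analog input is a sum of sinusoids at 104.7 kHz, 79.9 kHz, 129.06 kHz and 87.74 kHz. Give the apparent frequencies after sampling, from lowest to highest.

fs/2 = 20.07 kHz.
104.7 kHz mod fs = 24.42 kHz.
24.42 kHz > fs/2 = 20.07 kHz, folds to fs − 24.42 kHz = 15.72 kHz.
79.9 kHz mod fs = 39.76 kHz.
39.76 kHz > fs/2 = 20.07 kHz, folds to fs − 39.76 kHz = 0.38 kHz.
129.06 kHz mod fs = 8.64 kHz.
8.64 kHz ≤ fs/2 = 20.07 kHz, appears at 8.64 kHz.
87.74 kHz mod fs = 7.46 kHz.
7.46 kHz ≤ fs/2 = 20.07 kHz, appears at 7.46 kHz.
Distinct values: {0.38 kHz, 7.46 kHz, 8.64 kHz, 15.72 kHz}.

0.38 kHz, 7.46 kHz, 8.64 kHz, 15.72 kHz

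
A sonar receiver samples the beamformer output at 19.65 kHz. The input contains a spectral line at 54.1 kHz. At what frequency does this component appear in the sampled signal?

4.85 kHz

54.1 kHz mod fs = 14.8 kHz.
14.8 kHz > fs/2 = 9.825 kHz, folds to fs − 14.8 kHz = 4.85 kHz.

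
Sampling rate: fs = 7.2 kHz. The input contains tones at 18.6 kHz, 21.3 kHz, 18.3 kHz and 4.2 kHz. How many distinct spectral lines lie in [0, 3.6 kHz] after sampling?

fs/2 = 3.6 kHz.
18.6 kHz mod fs = 4.2 kHz.
4.2 kHz > fs/2 = 3.6 kHz, folds to fs − 4.2 kHz = 3 kHz.
21.3 kHz mod fs = 6.9 kHz.
6.9 kHz > fs/2 = 3.6 kHz, folds to fs − 6.9 kHz = 0.3 kHz.
18.3 kHz mod fs = 3.9 kHz.
3.9 kHz > fs/2 = 3.6 kHz, folds to fs − 3.9 kHz = 3.3 kHz.
4.2 kHz > fs/2 = 3.6 kHz, folds to fs − 4.2 kHz = 3 kHz.
Distinct values: {0.3 kHz, 3 kHz, 3.3 kHz} → 3.

3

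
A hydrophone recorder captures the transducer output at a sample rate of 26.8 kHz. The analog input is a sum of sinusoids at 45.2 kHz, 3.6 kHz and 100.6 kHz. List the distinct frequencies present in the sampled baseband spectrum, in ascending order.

fs/2 = 13.4 kHz.
45.2 kHz mod fs = 18.4 kHz.
18.4 kHz > fs/2 = 13.4 kHz, folds to fs − 18.4 kHz = 8.4 kHz.
3.6 kHz ≤ fs/2 = 13.4 kHz, passes unchanged.
100.6 kHz mod fs = 20.2 kHz.
20.2 kHz > fs/2 = 13.4 kHz, folds to fs − 20.2 kHz = 6.6 kHz.
Distinct values: {3.6 kHz, 6.6 kHz, 8.4 kHz}.

3.6 kHz, 6.6 kHz, 8.4 kHz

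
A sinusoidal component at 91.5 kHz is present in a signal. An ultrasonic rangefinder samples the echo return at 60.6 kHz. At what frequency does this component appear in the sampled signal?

91.5 kHz mod fs = 30.9 kHz.
30.9 kHz > fs/2 = 30.3 kHz, folds to fs − 30.9 kHz = 29.7 kHz.

29.7 kHz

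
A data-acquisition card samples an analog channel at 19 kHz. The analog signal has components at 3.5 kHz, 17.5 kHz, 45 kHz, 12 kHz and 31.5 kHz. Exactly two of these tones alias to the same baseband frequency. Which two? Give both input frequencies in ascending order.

12 kHz, 45 kHz

fs/2 = 9.5 kHz.
3.5 kHz ≤ fs/2 = 9.5 kHz, passes unchanged.
17.5 kHz > fs/2 = 9.5 kHz, folds to fs − 17.5 kHz = 1.5 kHz.
45 kHz mod fs = 7 kHz.
7 kHz ≤ fs/2 = 9.5 kHz, appears at 7 kHz.
12 kHz > fs/2 = 9.5 kHz, folds to fs − 12 kHz = 7 kHz.
31.5 kHz mod fs = 12.5 kHz.
12.5 kHz > fs/2 = 9.5 kHz, folds to fs − 12.5 kHz = 6.5 kHz.
12 kHz and 45 kHz both map to 7 kHz.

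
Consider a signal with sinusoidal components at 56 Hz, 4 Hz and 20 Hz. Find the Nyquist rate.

112 Hz

Highest-frequency component: 56 Hz.
Nyquist rate = 2 × 56 Hz = 112 Hz.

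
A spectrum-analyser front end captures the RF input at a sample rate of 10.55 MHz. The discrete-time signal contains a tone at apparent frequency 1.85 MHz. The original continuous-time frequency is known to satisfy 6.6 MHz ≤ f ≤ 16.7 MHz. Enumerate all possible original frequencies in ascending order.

8.7 MHz, 12.4 MHz

Frequencies that alias to 1.85 MHz are k·fs ± 1.85 MHz for integer k ≥ 0.
k=0: 1.85 MHz.
k=1: 8.7 MHz, 12.4 MHz.
k=2: 19.25 MHz, 22.95 MHz.
Within [6.6 MHz, 16.7 MHz]: 8.7 MHz, 12.4 MHz.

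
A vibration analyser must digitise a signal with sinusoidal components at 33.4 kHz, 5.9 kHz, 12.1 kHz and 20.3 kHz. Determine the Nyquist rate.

Highest-frequency component: 33.4 kHz.
Nyquist rate = 2 × 33.4 kHz = 66.8 kHz.

66.8 kHz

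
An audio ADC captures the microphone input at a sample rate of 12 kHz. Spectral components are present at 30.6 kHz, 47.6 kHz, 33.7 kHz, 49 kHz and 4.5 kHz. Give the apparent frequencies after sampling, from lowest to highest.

fs/2 = 6 kHz.
30.6 kHz mod fs = 6.6 kHz.
6.6 kHz > fs/2 = 6 kHz, folds to fs − 6.6 kHz = 5.4 kHz.
47.6 kHz mod fs = 11.6 kHz.
11.6 kHz > fs/2 = 6 kHz, folds to fs − 11.6 kHz = 0.4 kHz.
33.7 kHz mod fs = 9.7 kHz.
9.7 kHz > fs/2 = 6 kHz, folds to fs − 9.7 kHz = 2.3 kHz.
49 kHz mod fs = 1 kHz.
1 kHz ≤ fs/2 = 6 kHz, appears at 1 kHz.
4.5 kHz ≤ fs/2 = 6 kHz, passes unchanged.
Distinct values: {0.4 kHz, 1 kHz, 2.3 kHz, 4.5 kHz, 5.4 kHz}.

0.4 kHz, 1 kHz, 2.3 kHz, 4.5 kHz, 5.4 kHz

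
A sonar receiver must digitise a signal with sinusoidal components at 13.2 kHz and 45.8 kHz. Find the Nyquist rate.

Highest-frequency component: 45.8 kHz.
Nyquist rate = 2 × 45.8 kHz = 91.6 kHz.

91.6 kHz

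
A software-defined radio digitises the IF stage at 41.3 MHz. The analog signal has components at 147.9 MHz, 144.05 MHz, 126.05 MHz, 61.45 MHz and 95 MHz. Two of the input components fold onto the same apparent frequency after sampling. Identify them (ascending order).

fs/2 = 20.65 MHz.
147.9 MHz mod fs = 24 MHz.
24 MHz > fs/2 = 20.65 MHz, folds to fs − 24 MHz = 17.3 MHz.
144.05 MHz mod fs = 20.15 MHz.
20.15 MHz ≤ fs/2 = 20.65 MHz, appears at 20.15 MHz.
126.05 MHz mod fs = 2.15 MHz.
2.15 MHz ≤ fs/2 = 20.65 MHz, appears at 2.15 MHz.
61.45 MHz mod fs = 20.15 MHz.
20.15 MHz ≤ fs/2 = 20.65 MHz, appears at 20.15 MHz.
95 MHz mod fs = 12.4 MHz.
12.4 MHz ≤ fs/2 = 20.65 MHz, appears at 12.4 MHz.
61.45 MHz and 144.05 MHz both map to 20.15 MHz.

61.45 MHz, 144.05 MHz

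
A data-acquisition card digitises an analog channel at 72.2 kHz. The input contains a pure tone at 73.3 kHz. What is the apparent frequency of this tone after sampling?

73.3 kHz mod fs = 1.1 kHz.
1.1 kHz ≤ fs/2 = 36.1 kHz, appears at 1.1 kHz.

1.1 kHz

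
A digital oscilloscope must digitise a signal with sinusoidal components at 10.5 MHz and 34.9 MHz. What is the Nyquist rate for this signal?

Highest-frequency component: 34.9 MHz.
Nyquist rate = 2 × 34.9 MHz = 69.8 MHz.

69.8 MHz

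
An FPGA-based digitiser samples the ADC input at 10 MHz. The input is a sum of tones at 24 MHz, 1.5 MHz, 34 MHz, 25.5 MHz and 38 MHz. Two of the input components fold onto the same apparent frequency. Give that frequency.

fs/2 = 5 MHz.
24 MHz mod fs = 4 MHz.
4 MHz ≤ fs/2 = 5 MHz, appears at 4 MHz.
1.5 MHz ≤ fs/2 = 5 MHz, passes unchanged.
34 MHz mod fs = 4 MHz.
4 MHz ≤ fs/2 = 5 MHz, appears at 4 MHz.
25.5 MHz mod fs = 5.5 MHz.
5.5 MHz > fs/2 = 5 MHz, folds to fs − 5.5 MHz = 4.5 MHz.
38 MHz mod fs = 8 MHz.
8 MHz > fs/2 = 5 MHz, folds to fs − 8 MHz = 2 MHz.
24 MHz and 34 MHz both map to 4 MHz.

4 MHz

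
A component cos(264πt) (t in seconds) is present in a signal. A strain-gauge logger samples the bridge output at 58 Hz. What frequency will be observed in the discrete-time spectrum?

ω = 264π rad/s → f = ω/(2π) = 132 Hz.
132 Hz mod fs = 16 Hz.
16 Hz ≤ fs/2 = 29 Hz, appears at 16 Hz.

16 Hz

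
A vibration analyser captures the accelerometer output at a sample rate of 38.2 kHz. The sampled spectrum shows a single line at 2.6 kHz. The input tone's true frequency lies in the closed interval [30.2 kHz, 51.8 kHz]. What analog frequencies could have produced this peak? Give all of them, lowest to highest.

Frequencies that alias to 2.6 kHz are k·fs ± 2.6 kHz for integer k ≥ 0.
k=0: 2.6 kHz.
k=1: 35.6 kHz, 40.8 kHz.
k=2: 73.8 kHz, 79 kHz.
Within [30.2 kHz, 51.8 kHz]: 35.6 kHz, 40.8 kHz.

35.6 kHz, 40.8 kHz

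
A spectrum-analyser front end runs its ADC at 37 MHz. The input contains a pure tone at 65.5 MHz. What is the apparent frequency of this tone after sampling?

8.5 MHz

65.5 MHz mod fs = 28.5 MHz.
28.5 MHz > fs/2 = 18.5 MHz, folds to fs − 28.5 MHz = 8.5 MHz.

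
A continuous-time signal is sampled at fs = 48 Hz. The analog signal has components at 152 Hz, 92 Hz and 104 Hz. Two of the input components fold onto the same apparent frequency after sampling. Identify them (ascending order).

fs/2 = 24 Hz.
152 Hz mod fs = 8 Hz.
8 Hz ≤ fs/2 = 24 Hz, appears at 8 Hz.
92 Hz mod fs = 44 Hz.
44 Hz > fs/2 = 24 Hz, folds to fs − 44 Hz = 4 Hz.
104 Hz mod fs = 8 Hz.
8 Hz ≤ fs/2 = 24 Hz, appears at 8 Hz.
104 Hz and 152 Hz both map to 8 Hz.

104 Hz, 152 Hz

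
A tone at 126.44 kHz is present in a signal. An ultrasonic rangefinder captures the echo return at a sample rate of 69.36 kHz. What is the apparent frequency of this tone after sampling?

12.28 kHz

126.44 kHz mod fs = 57.08 kHz.
57.08 kHz > fs/2 = 34.68 kHz, folds to fs − 57.08 kHz = 12.28 kHz.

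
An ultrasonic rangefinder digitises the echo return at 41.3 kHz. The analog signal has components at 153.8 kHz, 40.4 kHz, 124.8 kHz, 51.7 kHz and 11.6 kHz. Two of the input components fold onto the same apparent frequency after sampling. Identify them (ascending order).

fs/2 = 20.65 kHz.
153.8 kHz mod fs = 29.9 kHz.
29.9 kHz > fs/2 = 20.65 kHz, folds to fs − 29.9 kHz = 11.4 kHz.
40.4 kHz > fs/2 = 20.65 kHz, folds to fs − 40.4 kHz = 0.9 kHz.
124.8 kHz mod fs = 0.9 kHz.
0.9 kHz ≤ fs/2 = 20.65 kHz, appears at 0.9 kHz.
51.7 kHz mod fs = 10.4 kHz.
10.4 kHz ≤ fs/2 = 20.65 kHz, appears at 10.4 kHz.
11.6 kHz ≤ fs/2 = 20.65 kHz, passes unchanged.
40.4 kHz and 124.8 kHz both map to 0.9 kHz.

40.4 kHz, 124.8 kHz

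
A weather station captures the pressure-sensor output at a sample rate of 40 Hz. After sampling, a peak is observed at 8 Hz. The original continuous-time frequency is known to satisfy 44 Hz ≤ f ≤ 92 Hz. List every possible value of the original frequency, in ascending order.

Frequencies that alias to 8 Hz are k·fs ± 8 Hz for integer k ≥ 0.
k=0: 8 Hz.
k=1: 32 Hz, 48 Hz.
k=2: 72 Hz, 88 Hz.
k=3: 112 Hz, 128 Hz.
Within [44 Hz, 92 Hz]: 48 Hz, 72 Hz, 88 Hz.

48 Hz, 72 Hz, 88 Hz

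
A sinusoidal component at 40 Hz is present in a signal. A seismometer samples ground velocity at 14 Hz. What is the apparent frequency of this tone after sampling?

2 Hz

40 Hz mod fs = 12 Hz.
12 Hz > fs/2 = 7 Hz, folds to fs − 12 Hz = 2 Hz.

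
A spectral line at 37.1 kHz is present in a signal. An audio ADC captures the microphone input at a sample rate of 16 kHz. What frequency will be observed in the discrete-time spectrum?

5.1 kHz

37.1 kHz mod fs = 5.1 kHz.
5.1 kHz ≤ fs/2 = 8 kHz, appears at 5.1 kHz.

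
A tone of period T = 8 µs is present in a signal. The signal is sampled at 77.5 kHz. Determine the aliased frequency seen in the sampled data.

T = 8 µs → f = 1/T = 125 kHz.
125 kHz mod fs = 47.5 kHz.
47.5 kHz > fs/2 = 38.75 kHz, folds to fs − 47.5 kHz = 30 kHz.

30 kHz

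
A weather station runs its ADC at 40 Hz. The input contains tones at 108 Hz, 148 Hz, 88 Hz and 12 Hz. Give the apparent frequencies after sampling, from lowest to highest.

8 Hz, 12 Hz

fs/2 = 20 Hz.
108 Hz mod fs = 28 Hz.
28 Hz > fs/2 = 20 Hz, folds to fs − 28 Hz = 12 Hz.
148 Hz mod fs = 28 Hz.
28 Hz > fs/2 = 20 Hz, folds to fs − 28 Hz = 12 Hz.
88 Hz mod fs = 8 Hz.
8 Hz ≤ fs/2 = 20 Hz, appears at 8 Hz.
12 Hz ≤ fs/2 = 20 Hz, passes unchanged.
Distinct values: {8 Hz, 12 Hz}.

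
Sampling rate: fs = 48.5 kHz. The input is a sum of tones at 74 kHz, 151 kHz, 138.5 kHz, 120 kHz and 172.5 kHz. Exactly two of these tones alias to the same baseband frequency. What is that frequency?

fs/2 = 24.25 kHz.
74 kHz mod fs = 25.5 kHz.
25.5 kHz > fs/2 = 24.25 kHz, folds to fs − 25.5 kHz = 23 kHz.
151 kHz mod fs = 5.5 kHz.
5.5 kHz ≤ fs/2 = 24.25 kHz, appears at 5.5 kHz.
138.5 kHz mod fs = 41.5 kHz.
41.5 kHz > fs/2 = 24.25 kHz, folds to fs − 41.5 kHz = 7 kHz.
120 kHz mod fs = 23 kHz.
23 kHz ≤ fs/2 = 24.25 kHz, appears at 23 kHz.
172.5 kHz mod fs = 27 kHz.
27 kHz > fs/2 = 24.25 kHz, folds to fs − 27 kHz = 21.5 kHz.
74 kHz and 120 kHz both map to 23 kHz.

23 kHz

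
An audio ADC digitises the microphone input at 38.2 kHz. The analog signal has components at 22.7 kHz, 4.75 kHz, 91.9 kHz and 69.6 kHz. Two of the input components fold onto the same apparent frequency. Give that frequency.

15.5 kHz

fs/2 = 19.1 kHz.
22.7 kHz > fs/2 = 19.1 kHz, folds to fs − 22.7 kHz = 15.5 kHz.
4.75 kHz ≤ fs/2 = 19.1 kHz, passes unchanged.
91.9 kHz mod fs = 15.5 kHz.
15.5 kHz ≤ fs/2 = 19.1 kHz, appears at 15.5 kHz.
69.6 kHz mod fs = 31.4 kHz.
31.4 kHz > fs/2 = 19.1 kHz, folds to fs − 31.4 kHz = 6.8 kHz.
22.7 kHz and 91.9 kHz both map to 15.5 kHz.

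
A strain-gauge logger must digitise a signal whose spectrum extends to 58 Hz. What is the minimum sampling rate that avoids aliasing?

Nyquist rate = 2 × 58 Hz = 116 Hz.

116 Hz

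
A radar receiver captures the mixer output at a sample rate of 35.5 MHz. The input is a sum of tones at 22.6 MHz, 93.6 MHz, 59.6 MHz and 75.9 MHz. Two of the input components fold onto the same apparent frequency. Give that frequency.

fs/2 = 17.75 MHz.
22.6 MHz > fs/2 = 17.75 MHz, folds to fs − 22.6 MHz = 12.9 MHz.
93.6 MHz mod fs = 22.6 MHz.
22.6 MHz > fs/2 = 17.75 MHz, folds to fs − 22.6 MHz = 12.9 MHz.
59.6 MHz mod fs = 24.1 MHz.
24.1 MHz > fs/2 = 17.75 MHz, folds to fs − 24.1 MHz = 11.4 MHz.
75.9 MHz mod fs = 4.9 MHz.
4.9 MHz ≤ fs/2 = 17.75 MHz, appears at 4.9 MHz.
22.6 MHz and 93.6 MHz both map to 12.9 MHz.

12.9 MHz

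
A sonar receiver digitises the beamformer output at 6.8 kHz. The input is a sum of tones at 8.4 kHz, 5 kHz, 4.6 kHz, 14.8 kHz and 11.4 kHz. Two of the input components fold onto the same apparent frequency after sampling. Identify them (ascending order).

fs/2 = 3.4 kHz.
8.4 kHz mod fs = 1.6 kHz.
1.6 kHz ≤ fs/2 = 3.4 kHz, appears at 1.6 kHz.
5 kHz > fs/2 = 3.4 kHz, folds to fs − 5 kHz = 1.8 kHz.
4.6 kHz > fs/2 = 3.4 kHz, folds to fs − 4.6 kHz = 2.2 kHz.
14.8 kHz mod fs = 1.2 kHz.
1.2 kHz ≤ fs/2 = 3.4 kHz, appears at 1.2 kHz.
11.4 kHz mod fs = 4.6 kHz.
4.6 kHz > fs/2 = 3.4 kHz, folds to fs − 4.6 kHz = 2.2 kHz.
4.6 kHz and 11.4 kHz both map to 2.2 kHz.

4.6 kHz, 11.4 kHz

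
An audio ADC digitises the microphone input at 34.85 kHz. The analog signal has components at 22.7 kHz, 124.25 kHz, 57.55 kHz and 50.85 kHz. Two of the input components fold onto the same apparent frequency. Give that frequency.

12.15 kHz

fs/2 = 17.425 kHz.
22.7 kHz > fs/2 = 17.425 kHz, folds to fs − 22.7 kHz = 12.15 kHz.
124.25 kHz mod fs = 19.7 kHz.
19.7 kHz > fs/2 = 17.425 kHz, folds to fs − 19.7 kHz = 15.15 kHz.
57.55 kHz mod fs = 22.7 kHz.
22.7 kHz > fs/2 = 17.425 kHz, folds to fs − 22.7 kHz = 12.15 kHz.
50.85 kHz mod fs = 16 kHz.
16 kHz ≤ fs/2 = 17.425 kHz, appears at 16 kHz.
22.7 kHz and 57.55 kHz both map to 12.15 kHz.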